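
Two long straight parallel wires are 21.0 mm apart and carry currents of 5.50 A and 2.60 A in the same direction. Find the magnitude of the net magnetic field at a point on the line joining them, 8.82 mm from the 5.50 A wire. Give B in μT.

B ≈ 82.0 μT

Each long wire gives B = μ₀I/(2πd). Distances are d₁ = 0.00882 m and d₂ = 0.01218 m.
B₁ = 1.25×10⁻⁴ T, B₂ = 4.27×10⁻⁵ T.
Between parallel currents the two contributions point in opposite directions, so they subtract. B = |B₁ − B₂| = |1.25×10⁻⁴ − 4.27×10⁻⁵| = 8.20×10⁻⁵ T.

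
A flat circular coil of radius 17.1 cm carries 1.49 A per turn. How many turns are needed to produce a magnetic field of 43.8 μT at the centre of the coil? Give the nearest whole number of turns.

For an N-turn coil, B = Nμ₀I/(2R). A single turn gives B₁ = 5.47×10⁻⁶ T with R = 0.171 m.
N = B/B₁ = 4.38×10⁻⁵ / 5.47×10⁻⁶ = 8.00.

N = 8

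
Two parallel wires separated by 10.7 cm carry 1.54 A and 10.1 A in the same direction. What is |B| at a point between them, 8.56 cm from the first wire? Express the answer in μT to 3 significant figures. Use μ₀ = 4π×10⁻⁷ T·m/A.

Each long wire gives B = μ₀I/(2πd). Distances are d₁ = 0.0856 m and d₂ = 0.0214 m.
B₁ = 3.60×10⁻⁶ T, B₂ = 9.44×10⁻⁵ T.
Between parallel currents the two contributions point in opposite directions, so they subtract. B = |B₁ − B₂| = |3.60×10⁻⁶ − 9.44×10⁻⁵| = 9.08×10⁻⁵ T.

B ≈ 90.8 μT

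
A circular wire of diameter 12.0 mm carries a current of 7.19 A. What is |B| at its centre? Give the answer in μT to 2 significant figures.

B ≈ 750 μT

At the centre of a circular loop the Biot–Savart law gives B = μ₀I/(2R) (so R = 0.006 m).
B = (4π×10⁻⁷ × 7.19) / (2 × 0.006) = 7.53×10⁻⁴ T.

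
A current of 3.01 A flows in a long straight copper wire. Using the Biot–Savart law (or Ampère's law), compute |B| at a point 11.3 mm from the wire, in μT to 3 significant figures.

For an infinitely long straight wire, B = μ₀I/(2πd).
B = (4π×10⁻⁷ × 3.01) / (2π × 0.0113) = 5.33×10⁻⁵ T.

B ≈ 53.3 μT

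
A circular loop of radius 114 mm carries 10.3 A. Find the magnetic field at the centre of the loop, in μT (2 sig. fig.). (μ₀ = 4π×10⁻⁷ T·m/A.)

B ≈ 57 μT

At the centre of a circular loop the Biot–Savart law gives B = μ₀I/(2R).
B = (4π×10⁻⁷ × 10.3) / (2 × 0.114) = 5.68×10⁻⁵ T.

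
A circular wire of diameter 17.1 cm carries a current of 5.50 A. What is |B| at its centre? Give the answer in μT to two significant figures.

At the centre of a circular loop the Biot–Savart law gives B = μ₀I/(2R) (so R = 0.0855 m).
B = (4π×10⁻⁷ × 5.50) / (2 × 0.0855) = 4.04×10⁻⁵ T.

B ≈ 40 μT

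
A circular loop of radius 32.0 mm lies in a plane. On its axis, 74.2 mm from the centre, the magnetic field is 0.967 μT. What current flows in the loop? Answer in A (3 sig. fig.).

On the axis of a loop, B = μ₀IR²/[2(R²+z²)^(3/2)], so I = 2B(R²+z²)^(3/2)/(μ₀R²).
R² + z² = 0.001024 + 0.005506 = 0.00653 m²; raised to 3/2 gives 5.28×10⁻⁴ m³.
I = 2 × 9.67×10⁻⁷ × 5.28×10⁻⁴ / (1.26×10⁻⁶ × 0.001024) = 0.793 A.

I ≈ 0.793 A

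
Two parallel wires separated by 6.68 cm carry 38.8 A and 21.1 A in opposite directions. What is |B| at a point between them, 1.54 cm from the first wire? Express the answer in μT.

Each long wire gives B = μ₀I/(2πd). Distances are d₁ = 0.0154 m and d₂ = 0.0514 m.
B₁ = 5.04×10⁻⁴ T, B₂ = 8.21×10⁻⁵ T.
Between antiparallel currents both contributions point the same way, so they add. B = B₁ + B₂ = 5.04×10⁻⁴ + 8.21×10⁻⁵ = 5.86×10⁻⁴ T.

B ≈ 586 μT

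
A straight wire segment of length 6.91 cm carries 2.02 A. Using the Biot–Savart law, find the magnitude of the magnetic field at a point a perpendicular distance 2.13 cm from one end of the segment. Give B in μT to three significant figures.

B ≈ 9.06 μT

For a finite straight segment, B = (μ₀I/4πd)(sinθ₁ + sinθ₂), where θ₁, θ₂ are the angles from the perpendicular to each end.
The perpendicular foot is at one end, so the two end-offsets along the wire are 0 and L = 0.0691 m.
sinθ₁ = 0/√(0²+0.0213²) = 0.0000; sinθ₂ = 0.0691/√(0.0691²+0.0213²) = 0.9556.
B = (4π×10⁻⁷ × 2.02) / (4π × 0.0213) × (0.0000 + 0.9556) = 9.06×10⁻⁶ T.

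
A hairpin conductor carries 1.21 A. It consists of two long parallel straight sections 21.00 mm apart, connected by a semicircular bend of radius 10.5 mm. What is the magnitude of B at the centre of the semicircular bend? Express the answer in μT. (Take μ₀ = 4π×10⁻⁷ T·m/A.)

The semicircular arc contributes B_arc = μ₀I·π/(4πR) = μ₀I/(4R) = 3.62×10⁻⁵ T.
Each semi-infinite lead is at perpendicular distance R = 0.0105 m from the centre, with the perpendicular foot at its near end, so it contributes μ₀I/(4πR); both point the same way, together 2.30×10⁻⁵ T.
Arc and leads all point the same direction: B = 3.62×10⁻⁵ + 2.30×10⁻⁵ = 5.93×10⁻⁵ T.

B ≈ 59.3 μT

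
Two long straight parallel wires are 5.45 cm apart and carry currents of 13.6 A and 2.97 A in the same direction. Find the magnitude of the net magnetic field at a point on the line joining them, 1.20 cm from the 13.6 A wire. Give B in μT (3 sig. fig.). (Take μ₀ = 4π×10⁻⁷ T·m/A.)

B ≈ 213 μT

Each long wire gives B = μ₀I/(2πd). Distances are d₁ = 0.012 m and d₂ = 0.0425 m.
B₁ = 2.27×10⁻⁴ T, B₂ = 1.40×10⁻⁵ T.
Between parallel currents the two contributions point in opposite directions, so they subtract. B = |B₁ − B₂| = |2.27×10⁻⁴ − 1.40×10⁻⁵| = 2.13×10⁻⁴ T.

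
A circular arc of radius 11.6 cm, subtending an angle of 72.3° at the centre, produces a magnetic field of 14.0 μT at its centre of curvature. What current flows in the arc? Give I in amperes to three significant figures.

I ≈ 12.9 A

For a circular arc, B = μ₀Iφ/(4πR) with φ in radians; here φ = 1.262 rad.
So I = 4πRB/(μ₀φ) = 4π × 0.116 × 1.40×10⁻⁵ / (4π×10⁻⁷ × 1.262) = 12.9 A.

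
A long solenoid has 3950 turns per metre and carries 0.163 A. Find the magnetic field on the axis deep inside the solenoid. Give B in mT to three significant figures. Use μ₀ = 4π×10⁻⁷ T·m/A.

Inside a long solenoid, B = μ₀nI with n = 3950 turns/m.
B = 4π×10⁻⁷ × 3950 × 0.163 = 8.09×10⁻⁴ T.

B ≈ 0.809 mT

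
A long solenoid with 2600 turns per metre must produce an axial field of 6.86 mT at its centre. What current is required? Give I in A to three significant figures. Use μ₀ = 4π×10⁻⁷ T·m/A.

I ≈ 2.10 A

Inside a long solenoid B = μ₀nI with n = 2600 m⁻¹, so I = B/(μ₀n).
I = 6.86×10⁻³ / (4π×10⁻⁷ × 2600) = 2.10 A.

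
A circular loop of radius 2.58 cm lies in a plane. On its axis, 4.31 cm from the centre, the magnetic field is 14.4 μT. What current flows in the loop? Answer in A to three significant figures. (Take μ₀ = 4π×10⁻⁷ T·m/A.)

On the axis of a loop, B = μ₀IR²/[2(R²+z²)^(3/2)], so I = 2B(R²+z²)^(3/2)/(μ₀R²).
R² + z² = 0.0006656 + 0.001858 = 0.002523 m²; raised to 3/2 gives 1.27×10⁻⁴ m³.
I = 2 × 1.44×10⁻⁵ × 1.27×10⁻⁴ / (1.26×10⁻⁶ × 0.0006656) = 4.36 A.

I ≈ 4.36 A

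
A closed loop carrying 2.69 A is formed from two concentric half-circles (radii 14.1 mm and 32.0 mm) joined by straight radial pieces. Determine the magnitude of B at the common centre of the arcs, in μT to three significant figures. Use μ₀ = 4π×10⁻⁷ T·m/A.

B ≈ 33.5 μT

The radial connectors point toward the centre, so dl × r̂ = 0 and they contribute nothing.
Each semicircle gives μ₀I/(4R): inner arc 5.99×10⁻⁵ T, outer arc 2.64×10⁻⁵ T.
The two arcs carry current in opposite angular senses, so their fields oppose: B = |5.99×10⁻⁵ − 2.64×10⁻⁵| = 3.35×10⁻⁵ T.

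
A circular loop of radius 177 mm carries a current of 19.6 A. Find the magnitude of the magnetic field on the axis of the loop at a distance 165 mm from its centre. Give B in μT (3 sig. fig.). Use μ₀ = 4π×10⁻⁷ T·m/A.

B ≈ 27.2 μT

On the axis of a circular loop, B = μ₀IR² / [2(R²+z²)^(3/2)].
R² + z² = (0.177)² + (0.165)² = 0.05855 m², and (R²+z²)^(3/2) = 1.42×10⁻² m³.
B = (4π×10⁻⁷ × 19.6 × 0.03133) / (2 × 1.42×10⁻²) = 2.72×10⁻⁵ T.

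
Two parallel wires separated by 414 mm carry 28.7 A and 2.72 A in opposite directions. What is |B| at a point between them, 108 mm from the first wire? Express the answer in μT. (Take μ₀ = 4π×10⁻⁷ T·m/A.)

Each long wire gives B = μ₀I/(2πd). Distances are d₁ = 0.108 m and d₂ = 0.306 m.
B₁ = 5.31×10⁻⁵ T, B₂ = 1.78×10⁻⁶ T.
Between antiparallel currents both contributions point the same way, so they add. B = B₁ + B₂ = 5.31×10⁻⁵ + 1.78×10⁻⁶ = 5.49×10⁻⁵ T.

B ≈ 54.9 μT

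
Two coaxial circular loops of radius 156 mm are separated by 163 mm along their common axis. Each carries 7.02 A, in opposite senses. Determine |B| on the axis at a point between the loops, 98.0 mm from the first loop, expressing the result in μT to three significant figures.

Each loop contributes B = μ₀IR²/[2(R²+z²)^(3/2)] on the axis, with z measured from that loop.
Loop 1 (z = 0.098 m): B₁ = 1.72×10⁻⁵ T. Loop 2 (z = 0.065 m): B₂ = 2.22×10⁻⁵ T.
The fields oppose: B = |B₁ − B₂| = 5.07×10⁻⁶ T.

B ≈ 5.07 μT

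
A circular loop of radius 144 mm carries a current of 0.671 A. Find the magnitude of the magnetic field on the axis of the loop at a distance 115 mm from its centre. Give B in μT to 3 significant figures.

B ≈ 1.40 μT

On the axis of a circular loop, B = μ₀IR² / [2(R²+z²)^(3/2)].
R² + z² = (0.144)² + (0.115)² = 0.03396 m², and (R²+z²)^(3/2) = 6.26×10⁻³ m³.
B = (4π×10⁻⁷ × 0.671 × 0.02074) / (2 × 6.26×10⁻³) = 1.40×10⁻⁶ T.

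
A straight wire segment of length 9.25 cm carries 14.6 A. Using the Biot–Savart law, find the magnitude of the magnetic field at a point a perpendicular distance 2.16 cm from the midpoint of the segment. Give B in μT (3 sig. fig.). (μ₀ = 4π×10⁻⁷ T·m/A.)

B ≈ 122 μT

For a finite straight segment, B = (μ₀I/4πd)(sinθ₁ + sinθ₂), where θ₁, θ₂ are the angles from the perpendicular to each end.
The perpendicular from the point meets the wire at its midpoint, so each end is L/2 = 0.04625 m away along the wire.
sinθ₁ = 0.04625/√(0.04625²+0.0216²) = 0.9061; sinθ₂ = 0.04625/√(0.04625²+0.0216²) = 0.9061.
B = (4π×10⁻⁷ × 14.6) / (4π × 0.0216) × (0.9061 + 0.9061) = 1.22×10⁻⁴ T.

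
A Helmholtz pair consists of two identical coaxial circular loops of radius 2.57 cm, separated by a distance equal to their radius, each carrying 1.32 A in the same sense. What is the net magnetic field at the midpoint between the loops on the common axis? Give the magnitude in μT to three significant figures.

B ≈ 46.2 μT

Each loop contributes B = μ₀IR²/[2(R²+z²)^(3/2)] on the axis, with z measured from that loop.
Loop 1 (z = 0.01285 m): B₁ = 2.31×10⁻⁵ T. Loop 2 (z = 0.01285 m): B₂ = 2.31×10⁻⁵ T.
The fields add: B = B₁ + B₂ = 4.62×10⁻⁵ T.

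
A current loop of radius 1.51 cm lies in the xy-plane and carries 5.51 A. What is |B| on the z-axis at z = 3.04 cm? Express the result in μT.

On the axis of a circular loop, B = μ₀IR² / [2(R²+z²)^(3/2)].
R² + z² = (0.0151)² + (0.0304)² = 0.001152 m², and (R²+z²)^(3/2) = 3.91×10⁻⁵ m³.
B = (4π×10⁻⁷ × 5.51 × 0.000228) / (2 × 3.91×10⁻⁵) = 2.02×10⁻⁵ T.

B ≈ 20.2 μT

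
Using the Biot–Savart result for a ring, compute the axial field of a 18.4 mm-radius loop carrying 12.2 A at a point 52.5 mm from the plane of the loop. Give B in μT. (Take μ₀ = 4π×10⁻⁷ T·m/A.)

B ≈ 15.1 μT

On the axis of a circular loop, B = μ₀IR² / [2(R²+z²)^(3/2)].
R² + z² = (0.0184)² + (0.0525)² = 0.003095 m², and (R²+z²)^(3/2) = 1.72×10⁻⁴ m³.
B = (4π×10⁻⁷ × 12.2 × 0.0003386) / (2 × 1.72×10⁻⁴) = 1.51×10⁻⁵ T.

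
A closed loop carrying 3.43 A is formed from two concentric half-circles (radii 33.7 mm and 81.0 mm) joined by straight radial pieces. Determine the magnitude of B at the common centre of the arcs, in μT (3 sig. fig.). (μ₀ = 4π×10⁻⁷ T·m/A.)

B ≈ 18.7 μT

The radial connectors point toward the centre, so dl × r̂ = 0 and they contribute nothing.
Each semicircle gives μ₀I/(4R): inner arc 3.20×10⁻⁵ T, outer arc 1.33×10⁻⁵ T.
The two arcs carry current in opposite angular senses, so their fields oppose: B = |3.20×10⁻⁵ − 1.33×10⁻⁵| = 1.87×10⁻⁵ T.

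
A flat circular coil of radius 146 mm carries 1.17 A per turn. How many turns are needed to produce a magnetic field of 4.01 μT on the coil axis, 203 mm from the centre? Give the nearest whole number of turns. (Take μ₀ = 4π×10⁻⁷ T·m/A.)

N = 4

For an N-turn coil, B = Nμ₀IR²/[2(R²+z²)^(3/2)]. A single turn gives B₁ = 1.00×10⁻⁶ T with R = 0.146 m, z = 0.203 m.
N = B/B₁ = 4.01×10⁻⁶ / 1.00×10⁻⁶ = 4.00.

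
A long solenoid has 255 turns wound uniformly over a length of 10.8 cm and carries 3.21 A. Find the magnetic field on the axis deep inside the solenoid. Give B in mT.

Inside a long solenoid, B = μ₀nI with n = 2361 turns/m.
B = 4π×10⁻⁷ × 2361 × 3.21 = 9.52×10⁻³ T.

B ≈ 9.52 mT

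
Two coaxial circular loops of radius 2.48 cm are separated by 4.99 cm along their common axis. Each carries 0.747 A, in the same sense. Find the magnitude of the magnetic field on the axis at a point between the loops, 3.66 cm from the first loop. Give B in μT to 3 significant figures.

B ≈ 16.3 μT

Each loop contributes B = μ₀IR²/[2(R²+z²)^(3/2)] on the axis, with z measured from that loop.
Loop 1 (z = 0.0366 m): B₁ = 3.34×10⁻⁶ T. Loop 2 (z = 0.0133 m): B₂ = 1.30×10⁻⁵ T.
The fields add: B = B₁ + B₂ = 1.63×10⁻⁵ T.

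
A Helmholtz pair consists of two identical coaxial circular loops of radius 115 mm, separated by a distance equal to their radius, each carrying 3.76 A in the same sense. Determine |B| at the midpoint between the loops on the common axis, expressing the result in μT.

B ≈ 29.4 μT

Each loop contributes B = μ₀IR²/[2(R²+z²)^(3/2)] on the axis, with z measured from that loop.
Loop 1 (z = 0.0575 m): B₁ = 1.47×10⁻⁵ T. Loop 2 (z = 0.0575 m): B₂ = 1.47×10⁻⁵ T.
The fields add: B = B₁ + B₂ = 2.94×10⁻⁵ T.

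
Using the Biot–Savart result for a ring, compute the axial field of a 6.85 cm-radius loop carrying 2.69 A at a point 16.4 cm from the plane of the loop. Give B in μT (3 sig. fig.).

On the axis of a circular loop, B = μ₀IR² / [2(R²+z²)^(3/2)].
R² + z² = (0.0685)² + (0.164)² = 0.03159 m², and (R²+z²)^(3/2) = 5.61×10⁻³ m³.
B = (4π×10⁻⁷ × 2.69 × 0.004692) / (2 × 5.61×10⁻³) = 1.41×10⁻⁶ T.

B ≈ 1.41 μT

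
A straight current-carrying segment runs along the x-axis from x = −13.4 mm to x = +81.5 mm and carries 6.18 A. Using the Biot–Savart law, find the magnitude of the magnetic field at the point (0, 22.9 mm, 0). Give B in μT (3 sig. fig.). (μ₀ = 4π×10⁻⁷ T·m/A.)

B ≈ 39.6 μT

For a finite straight segment, B = (μ₀I/4πd)(sinθ₁ + sinθ₂), where θ₁, θ₂ are the angles from the perpendicular to each end.
The perpendicular distance is d = 0.0229 m; the end-offsets along the wire are a = 0.0134 m and b = 0.0815 m.
sinθ₁ = 0.0134/√(0.0134²+0.0229²) = 0.5050; sinθ₂ = 0.0815/√(0.0815²+0.0229²) = 0.9627.
B = (4π×10⁻⁷ × 6.18) / (4π × 0.0229) × (0.5050 + 0.9627) = 3.96×10⁻⁵ T.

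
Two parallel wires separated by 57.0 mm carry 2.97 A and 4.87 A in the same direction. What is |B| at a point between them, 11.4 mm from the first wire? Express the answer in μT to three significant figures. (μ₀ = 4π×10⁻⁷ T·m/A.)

Each long wire gives B = μ₀I/(2πd). Distances are d₁ = 0.0114 m and d₂ = 0.0456 m.
B₁ = 5.21×10⁻⁵ T, B₂ = 2.14×10⁻⁵ T.
Between parallel currents the two contributions point in opposite directions, so they subtract. B = |B₁ − B₂| = |5.21×10⁻⁵ − 2.14×10⁻⁵| = 3.07×10⁻⁵ T.

B ≈ 30.7 μT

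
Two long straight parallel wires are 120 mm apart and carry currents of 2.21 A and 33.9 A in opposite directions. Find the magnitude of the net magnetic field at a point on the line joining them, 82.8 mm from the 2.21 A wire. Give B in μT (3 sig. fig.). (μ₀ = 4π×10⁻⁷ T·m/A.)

B ≈ 188 μT

Each long wire gives B = μ₀I/(2πd). Distances are d₁ = 0.0828 m and d₂ = 0.0372 m.
B₁ = 5.34×10⁻⁶ T, B₂ = 1.82×10⁻⁴ T.
Between antiparallel currents both contributions point the same way, so they add. B = B₁ + B₂ = 5.34×10⁻⁶ + 1.82×10⁻⁴ = 1.88×10⁻⁴ T.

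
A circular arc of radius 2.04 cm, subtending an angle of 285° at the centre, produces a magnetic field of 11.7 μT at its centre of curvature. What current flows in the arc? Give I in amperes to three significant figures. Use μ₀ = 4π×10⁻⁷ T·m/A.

I ≈ 0.480 A

For a circular arc, B = μ₀Iφ/(4πR) with φ in radians; here φ = 4.974 rad.
So I = 4πRB/(μ₀φ) = 4π × 0.0204 × 1.17×10⁻⁵ / (4π×10⁻⁷ × 4.974) = 0.480 A.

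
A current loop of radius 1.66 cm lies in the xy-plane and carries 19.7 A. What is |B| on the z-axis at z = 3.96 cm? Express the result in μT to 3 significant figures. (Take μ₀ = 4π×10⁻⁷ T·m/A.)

B ≈ 43.1 μT

On the axis of a circular loop, B = μ₀IR² / [2(R²+z²)^(3/2)].
R² + z² = (0.0166)² + (0.0396)² = 0.001844 m², and (R²+z²)^(3/2) = 7.92×10⁻⁵ m³.
B = (4π×10⁻⁷ × 19.7 × 0.0002756) / (2 × 7.92×10⁻⁵) = 4.31×10⁻⁵ T.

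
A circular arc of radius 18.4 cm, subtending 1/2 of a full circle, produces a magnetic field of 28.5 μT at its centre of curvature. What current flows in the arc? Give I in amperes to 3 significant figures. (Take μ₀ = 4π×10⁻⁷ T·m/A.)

I ≈ 16.7 A

For a circular arc, B = μ₀Iφ/(4πR) with φ in radians; here φ = 3.142 rad.
So I = 4πRB/(μ₀φ) = 4π × 0.184 × 2.85×10⁻⁵ / (4π×10⁻⁷ × 3.142) = 16.7 A.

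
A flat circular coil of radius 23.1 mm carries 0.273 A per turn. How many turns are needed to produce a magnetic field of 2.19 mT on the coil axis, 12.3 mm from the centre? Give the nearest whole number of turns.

N = 429

For an N-turn coil, B = Nμ₀IR²/[2(R²+z²)^(3/2)]. A single turn gives B₁ = 5.11×10⁻⁶ T with R = 0.0231 m, z = 0.0123 m.
N = B/B₁ = 2.19×10⁻³ / 5.11×10⁻⁶ = 428.86.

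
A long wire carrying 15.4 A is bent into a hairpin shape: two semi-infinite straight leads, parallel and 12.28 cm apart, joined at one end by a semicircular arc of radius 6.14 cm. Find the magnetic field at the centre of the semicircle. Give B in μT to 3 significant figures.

The semicircular arc contributes B_arc = μ₀I·π/(4πR) = μ₀I/(4R) = 7.88×10⁻⁵ T.
Each semi-infinite lead is at perpendicular distance R = 0.0614 m from the centre, with the perpendicular foot at its near end, so it contributes μ₀I/(4πR); both point the same way, together 5.02×10⁻⁵ T.
Arc and leads all point the same direction: B = 7.88×10⁻⁵ + 5.02×10⁻⁵ = 1.29×10⁻⁴ T.

B ≈ 129 μT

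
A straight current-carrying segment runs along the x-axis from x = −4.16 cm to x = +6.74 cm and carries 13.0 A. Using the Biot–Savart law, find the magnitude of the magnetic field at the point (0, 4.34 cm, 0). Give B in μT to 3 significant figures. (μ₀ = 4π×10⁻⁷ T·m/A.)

For a finite straight segment, B = (μ₀I/4πd)(sinθ₁ + sinθ₂), where θ₁, θ₂ are the angles from the perpendicular to each end.
The perpendicular distance is d = 0.0434 m; the end-offsets along the wire are a = 0.0416 m and b = 0.0674 m.
sinθ₁ = 0.0416/√(0.0416²+0.0434²) = 0.6920; sinθ₂ = 0.0674/√(0.0674²+0.0434²) = 0.8408.
B = (4π×10⁻⁷ × 13.0) / (4π × 0.0434) × (0.6920 + 0.8408) = 4.59×10⁻⁵ T.

B ≈ 45.9 μT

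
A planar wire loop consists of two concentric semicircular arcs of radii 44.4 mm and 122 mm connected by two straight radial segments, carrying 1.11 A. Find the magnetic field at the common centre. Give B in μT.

B ≈ 5.00 μT

The radial connectors point toward the centre, so dl × r̂ = 0 and they contribute nothing.
Each semicircle gives μ₀I/(4R): inner arc 7.85×10⁻⁶ T, outer arc 2.86×10⁻⁶ T.
The two arcs carry current in opposite angular senses, so their fields oppose: B = |7.85×10⁻⁶ − 2.86×10⁻⁶| = 5.00×10⁻⁶ T.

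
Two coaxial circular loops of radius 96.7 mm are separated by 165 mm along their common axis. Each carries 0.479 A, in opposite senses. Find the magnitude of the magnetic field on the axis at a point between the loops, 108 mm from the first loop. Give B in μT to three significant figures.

Each loop contributes B = μ₀IR²/[2(R²+z²)^(3/2)] on the axis, with z measured from that loop.
Loop 1 (z = 0.108 m): B₁ = 9.24×10⁻⁷ T. Loop 2 (z = 0.057 m): B₂ = 1.99×10⁻⁶ T.
The fields oppose: B = |B₁ − B₂| = 1.07×10⁻⁶ T.

B ≈ 1.07 μT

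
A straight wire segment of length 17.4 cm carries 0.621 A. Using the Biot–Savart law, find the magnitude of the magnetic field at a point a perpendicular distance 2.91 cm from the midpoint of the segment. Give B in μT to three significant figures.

B ≈ 4.05 μT

For a finite straight segment, B = (μ₀I/4πd)(sinθ₁ + sinθ₂), where θ₁, θ₂ are the angles from the perpendicular to each end.
The perpendicular from the point meets the wire at its midpoint, so each end is L/2 = 0.087 m away along the wire.
sinθ₁ = 0.087/√(0.087²+0.0291²) = 0.9484; sinθ₂ = 0.087/√(0.087²+0.0291²) = 0.9484.
B = (4π×10⁻⁷ × 0.621) / (4π × 0.0291) × (0.9484 + 0.9484) = 4.05×10⁻⁶ T.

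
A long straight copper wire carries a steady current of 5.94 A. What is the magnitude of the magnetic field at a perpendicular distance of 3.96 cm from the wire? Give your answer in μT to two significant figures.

B ≈ 30 μT

For an infinitely long straight wire, B = μ₀I/(2πd).
B = (4π×10⁻⁷ × 5.94) / (2π × 0.0396) = 3.00×10⁻⁵ T.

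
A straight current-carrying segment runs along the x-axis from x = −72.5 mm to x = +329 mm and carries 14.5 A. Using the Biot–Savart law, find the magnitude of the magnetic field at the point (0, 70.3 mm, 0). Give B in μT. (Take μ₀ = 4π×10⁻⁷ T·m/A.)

For a finite straight segment, B = (μ₀I/4πd)(sinθ₁ + sinθ₂), where θ₁, θ₂ are the angles from the perpendicular to each end.
The perpendicular distance is d = 0.0703 m; the end-offsets along the wire are a = 0.0725 m and b = 0.329 m.
sinθ₁ = 0.0725/√(0.0725²+0.0703²) = 0.7179; sinθ₂ = 0.329/√(0.329²+0.0703²) = 0.9779.
B = (4π×10⁻⁷ × 14.5) / (4π × 0.0703) × (0.7179 + 0.9779) = 3.50×10⁻⁵ T.

B ≈ 35.0 μT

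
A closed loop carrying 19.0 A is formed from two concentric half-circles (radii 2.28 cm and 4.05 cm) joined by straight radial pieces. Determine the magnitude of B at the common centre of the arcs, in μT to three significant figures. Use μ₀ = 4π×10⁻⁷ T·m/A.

The radial connectors point toward the centre, so dl × r̂ = 0 and they contribute nothing.
Each semicircle gives μ₀I/(4R): inner arc 2.62×10⁻⁴ T, outer arc 1.47×10⁻⁴ T.
The two arcs carry current in opposite angular senses, so their fields oppose: B = |2.62×10⁻⁴ − 1.47×10⁻⁴| = 1.14×10⁻⁴ T.

B ≈ 114 μT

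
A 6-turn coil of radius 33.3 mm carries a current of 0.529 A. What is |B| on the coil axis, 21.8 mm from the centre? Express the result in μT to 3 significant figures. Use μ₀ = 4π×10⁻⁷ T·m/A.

For an N-turn flat coil, B = Nμ₀IR²/[2(R²+z²)^(3/2)] with R = 0.0333 m, z = 0.0218 m.
B = 6 × 5.85×10⁻⁶ T = 3.51×10⁻⁵ T.

B ≈ 35.1 μT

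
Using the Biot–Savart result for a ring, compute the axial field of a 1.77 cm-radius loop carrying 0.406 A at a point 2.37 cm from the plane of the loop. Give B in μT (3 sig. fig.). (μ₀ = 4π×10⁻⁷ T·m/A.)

B ≈ 3.09 μT

On the axis of a circular loop, B = μ₀IR² / [2(R²+z²)^(3/2)].
R² + z² = (0.0177)² + (0.0237)² = 0.000875 m², and (R²+z²)^(3/2) = 2.59×10⁻⁵ m³.
B = (4π×10⁻⁷ × 0.406 × 0.0003133) / (2 × 2.59×10⁻⁵) = 3.09×10⁻⁶ T.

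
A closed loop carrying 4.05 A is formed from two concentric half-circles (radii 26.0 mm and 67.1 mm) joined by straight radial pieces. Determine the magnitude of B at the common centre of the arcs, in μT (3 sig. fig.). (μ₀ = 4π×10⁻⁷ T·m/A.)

The radial connectors point toward the centre, so dl × r̂ = 0 and they contribute nothing.
Each semicircle gives μ₀I/(4R): inner arc 4.89×10⁻⁵ T, outer arc 1.90×10⁻⁵ T.
The two arcs carry current in opposite angular senses, so their fields oppose: B = |4.89×10⁻⁵ − 1.90×10⁻⁵| = 3.00×10⁻⁵ T.

B ≈ 30.0 μT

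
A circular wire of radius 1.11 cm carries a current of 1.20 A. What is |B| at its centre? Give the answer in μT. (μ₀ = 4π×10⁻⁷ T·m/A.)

At the centre of a circular loop the Biot–Savart law gives B = μ₀I/(2R).
B = (4π×10⁻⁷ × 1.20) / (2 × 0.0111) = 6.79×10⁻⁵ T.

B ≈ 67.9 μT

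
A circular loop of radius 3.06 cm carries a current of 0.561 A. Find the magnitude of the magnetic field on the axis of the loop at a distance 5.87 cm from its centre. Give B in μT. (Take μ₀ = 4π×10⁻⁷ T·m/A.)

B ≈ 1.14 μT

On the axis of a circular loop, B = μ₀IR² / [2(R²+z²)^(3/2)].
R² + z² = (0.0306)² + (0.0587)² = 0.004382 m², and (R²+z²)^(3/2) = 2.90×10⁻⁴ m³.
B = (4π×10⁻⁷ × 0.561 × 0.0009364) / (2 × 2.90×10⁻⁴) = 1.14×10⁻⁶ T.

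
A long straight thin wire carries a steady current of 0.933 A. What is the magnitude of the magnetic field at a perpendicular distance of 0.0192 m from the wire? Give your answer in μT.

B ≈ 9.72 μT

For an infinitely long straight wire, B = μ₀I/(2πd).
B = (4π×10⁻⁷ × 0.933) / (2π × 0.0192) = 9.72×10⁻⁶ T.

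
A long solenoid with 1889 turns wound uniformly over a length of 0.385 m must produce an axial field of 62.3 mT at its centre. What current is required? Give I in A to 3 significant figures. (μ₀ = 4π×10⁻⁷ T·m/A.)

Inside a long solenoid B = μ₀nI with n = 4906 m⁻¹, so I = B/(μ₀n).
I = 6.23×10⁻² / (4π×10⁻⁷ × 4906) = 10.1 A.

I ≈ 10.1 A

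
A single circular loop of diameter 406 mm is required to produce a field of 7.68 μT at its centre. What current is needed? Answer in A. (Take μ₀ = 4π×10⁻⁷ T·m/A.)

I ≈ 2.48 A

At the centre of a circular loop B = μ₀I/(2R), so I = 2RB/μ₀.
With R = 0.203 m, I = 2 × 0.203 × 7.68×10⁻⁶ / (4π×10⁻⁷) = 2.48 A.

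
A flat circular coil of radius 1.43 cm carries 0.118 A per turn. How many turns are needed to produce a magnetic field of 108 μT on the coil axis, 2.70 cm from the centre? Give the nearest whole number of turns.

For an N-turn coil, B = Nμ₀IR²/[2(R²+z²)^(3/2)]. A single turn gives B₁ = 5.32×10⁻⁷ T with R = 0.0143 m, z = 0.027 m.
N = B/B₁ = 1.08×10⁻⁴ / 5.32×10⁻⁷ = 203.17.

N = 203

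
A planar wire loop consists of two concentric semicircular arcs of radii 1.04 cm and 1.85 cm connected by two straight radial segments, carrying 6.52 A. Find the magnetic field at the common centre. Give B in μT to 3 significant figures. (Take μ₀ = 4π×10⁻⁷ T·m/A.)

B ≈ 86.2 μT

The radial connectors point toward the centre, so dl × r̂ = 0 and they contribute nothing.
Each semicircle gives μ₀I/(4R): inner arc 1.97×10⁻⁴ T, outer arc 1.11×10⁻⁴ T.
The two arcs carry current in opposite angular senses, so their fields oppose: B = |1.97×10⁻⁴ − 1.11×10⁻⁴| = 8.62×10⁻⁵ T.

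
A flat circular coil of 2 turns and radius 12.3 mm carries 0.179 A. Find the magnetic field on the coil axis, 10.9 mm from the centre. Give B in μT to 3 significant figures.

For an N-turn flat coil, B = Nμ₀IR²/[2(R²+z²)^(3/2)] with R = 0.0123 m, z = 0.0109 m.
B = 2 × 3.83×10⁻⁶ T = 7.67×10⁻⁶ T.

B ≈ 7.67 μT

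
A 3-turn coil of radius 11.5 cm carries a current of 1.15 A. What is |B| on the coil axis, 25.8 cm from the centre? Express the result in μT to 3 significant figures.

For an N-turn flat coil, B = Nμ₀IR²/[2(R²+z²)^(3/2)] with R = 0.115 m, z = 0.258 m.
B = 3 × 4.24×10⁻⁷ T = 1.27×10⁻⁶ T.

B ≈ 1.27 μT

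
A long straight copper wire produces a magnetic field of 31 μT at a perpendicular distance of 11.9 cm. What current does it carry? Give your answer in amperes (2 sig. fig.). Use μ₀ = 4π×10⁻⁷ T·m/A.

For a long straight wire B = μ₀I/(2πd), so I = 2πdB/μ₀.
I = 2π × 0.119 × 3.10×10⁻⁵ / (4π×10⁻⁷) = 18.4 A.

I ≈ 18 A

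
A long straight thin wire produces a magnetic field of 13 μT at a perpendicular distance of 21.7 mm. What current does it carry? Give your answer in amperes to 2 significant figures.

For a long straight wire B = μ₀I/(2πd), so I = 2πdB/μ₀.
I = 2π × 0.0217 × 1.30×10⁻⁵ / (4π×10⁻⁷) = 1.41 A.

I ≈ 1.4 A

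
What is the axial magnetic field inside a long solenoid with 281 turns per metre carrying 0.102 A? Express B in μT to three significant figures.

B ≈ 36.0 μT

Inside a long solenoid, B = μ₀nI with n = 281 turns/m.
B = 4π×10⁻⁷ × 281 × 0.102 = 3.60×10⁻⁵ T.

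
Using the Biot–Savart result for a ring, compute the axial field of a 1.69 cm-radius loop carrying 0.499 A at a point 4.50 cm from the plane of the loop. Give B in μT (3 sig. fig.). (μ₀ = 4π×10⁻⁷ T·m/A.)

B ≈ 0.806 μT

On the axis of a circular loop, B = μ₀IR² / [2(R²+z²)^(3/2)].
R² + z² = (0.0169)² + (0.045)² = 0.002311 m², and (R²+z²)^(3/2) = 1.11×10⁻⁴ m³.
B = (4π×10⁻⁷ × 0.499 × 0.0002856) / (2 × 1.11×10⁻⁴) = 8.06×10⁻⁷ T.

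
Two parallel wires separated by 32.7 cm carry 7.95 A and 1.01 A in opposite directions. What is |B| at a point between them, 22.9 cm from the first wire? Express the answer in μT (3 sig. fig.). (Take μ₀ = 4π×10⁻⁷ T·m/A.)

Each long wire gives B = μ₀I/(2πd). Distances are d₁ = 0.229 m and d₂ = 0.098 m.
B₁ = 6.94×10⁻⁶ T, B₂ = 2.06×10⁻⁶ T.
Between antiparallel currents both contributions point the same way, so they add. B = B₁ + B₂ = 6.94×10⁻⁶ + 2.06×10⁻⁶ = 9.00×10⁻⁶ T.

B ≈ 9.00 μT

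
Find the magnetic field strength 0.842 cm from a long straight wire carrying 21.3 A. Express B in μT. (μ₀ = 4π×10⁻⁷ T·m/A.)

B ≈ 506 μT

For an infinitely long straight wire, B = μ₀I/(2πd).
B = (4π×10⁻⁷ × 21.3) / (2π × 0.00842) = 5.06×10⁻⁴ T.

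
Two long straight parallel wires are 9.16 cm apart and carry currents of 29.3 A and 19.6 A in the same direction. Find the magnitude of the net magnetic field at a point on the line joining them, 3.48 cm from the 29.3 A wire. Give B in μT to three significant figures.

Each long wire gives B = μ₀I/(2πd). Distances are d₁ = 0.0348 m and d₂ = 0.0568 m.
B₁ = 1.68×10⁻⁴ T, B₂ = 6.90×10⁻⁵ T.
Between parallel currents the two contributions point in opposite directions, so they subtract. B = |B₁ − B₂| = |1.68×10⁻⁴ − 6.90×10⁻⁵| = 9.94×10⁻⁵ T.

B ≈ 99.4 μT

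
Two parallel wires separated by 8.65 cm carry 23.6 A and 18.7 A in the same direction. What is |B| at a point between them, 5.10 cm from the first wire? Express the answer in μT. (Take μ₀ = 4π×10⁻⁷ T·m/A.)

Each long wire gives B = μ₀I/(2πd). Distances are d₁ = 0.051 m and d₂ = 0.0355 m.
B₁ = 9.25×10⁻⁵ T, B₂ = 1.05×10⁻⁴ T.
Between parallel currents the two contributions point in opposite directions, so they subtract. B = |B₁ − B₂| = |9.25×10⁻⁵ − 1.05×10⁻⁴| = 1.28×10⁻⁵ T.

B ≈ 12.8 μT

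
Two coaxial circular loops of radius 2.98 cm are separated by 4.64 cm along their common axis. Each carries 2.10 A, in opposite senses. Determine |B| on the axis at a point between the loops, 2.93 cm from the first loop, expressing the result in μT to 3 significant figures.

B ≈ 12.8 μT

Each loop contributes B = μ₀IR²/[2(R²+z²)^(3/2)] on the axis, with z measured from that loop.
Loop 1 (z = 0.0293 m): B₁ = 1.61×10⁻⁵ T. Loop 2 (z = 0.0171 m): B₂ = 2.89×10⁻⁵ T.
The fields oppose: B = |B₁ − B₂| = 1.28×10⁻⁵ T.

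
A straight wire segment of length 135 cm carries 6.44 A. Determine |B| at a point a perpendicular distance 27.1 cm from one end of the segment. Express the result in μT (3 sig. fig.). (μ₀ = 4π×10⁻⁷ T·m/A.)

B ≈ 2.33 μT

For a finite straight segment, B = (μ₀I/4πd)(sinθ₁ + sinθ₂), where θ₁, θ₂ are the angles from the perpendicular to each end.
The perpendicular foot is at one end, so the two end-offsets along the wire are 0 and L = 1.35 m.
sinθ₁ = 0/√(0²+0.271²) = 0.0000; sinθ₂ = 1.35/√(1.35²+0.271²) = 0.9804.
B = (4π×10⁻⁷ × 6.44) / (4π × 0.271) × (0.0000 + 0.9804) = 2.33×10⁻⁶ T.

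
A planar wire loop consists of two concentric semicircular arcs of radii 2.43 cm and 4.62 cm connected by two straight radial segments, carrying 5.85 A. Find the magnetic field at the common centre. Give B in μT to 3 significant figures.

The radial connectors point toward the centre, so dl × r̂ = 0 and they contribute nothing.
Each semicircle gives μ₀I/(4R): inner arc 7.56×10⁻⁵ T, outer arc 3.98×10⁻⁵ T.
The two arcs carry current in opposite angular senses, so their fields oppose: B = |7.56×10⁻⁵ − 3.98×10⁻⁵| = 3.59×10⁻⁵ T.

B ≈ 35.9 μT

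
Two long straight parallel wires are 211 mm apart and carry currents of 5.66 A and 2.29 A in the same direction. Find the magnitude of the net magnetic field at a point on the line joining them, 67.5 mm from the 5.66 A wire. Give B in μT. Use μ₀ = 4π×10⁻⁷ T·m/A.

B ≈ 13.6 μT

Each long wire gives B = μ₀I/(2πd). Distances are d₁ = 0.0675 m and d₂ = 0.1435 m.
B₁ = 1.68×10⁻⁵ T, B₂ = 3.19×10⁻⁶ T.
Between parallel currents the two contributions point in opposite directions, so they subtract. B = |B₁ − B₂| = |1.68×10⁻⁵ − 3.19×10⁻⁶| = 1.36×10⁻⁵ T.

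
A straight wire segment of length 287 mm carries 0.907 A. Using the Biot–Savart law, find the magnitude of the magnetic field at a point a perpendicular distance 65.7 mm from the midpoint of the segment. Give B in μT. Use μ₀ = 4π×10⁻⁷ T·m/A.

B ≈ 2.51 μT

For a finite straight segment, B = (μ₀I/4πd)(sinθ₁ + sinθ₂), where θ₁, θ₂ are the angles from the perpendicular to each end.
The perpendicular from the point meets the wire at its midpoint, so each end is L/2 = 0.1435 m away along the wire.
sinθ₁ = 0.1435/√(0.1435²+0.0657²) = 0.9092; sinθ₂ = 0.1435/√(0.1435²+0.0657²) = 0.9092.
B = (4π×10⁻⁷ × 0.907) / (4π × 0.0657) × (0.9092 + 0.9092) = 2.51×10⁻⁶ T.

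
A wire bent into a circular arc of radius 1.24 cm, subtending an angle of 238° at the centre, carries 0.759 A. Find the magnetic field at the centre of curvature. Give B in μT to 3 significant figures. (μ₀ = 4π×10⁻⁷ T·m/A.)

B ≈ 25.4 μT

The Biot–Savart field of a circular arc at its centre is B = μ₀Iφ/(4πR), with φ = 4.154 rad.
B = (4π×10⁻⁷ × 0.759 × 4.154) / (4π × 0.0124) = 2.54×10⁻⁵ T.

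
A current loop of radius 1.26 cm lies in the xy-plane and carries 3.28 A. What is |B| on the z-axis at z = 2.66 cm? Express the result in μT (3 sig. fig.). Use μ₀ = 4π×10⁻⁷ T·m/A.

B ≈ 12.8 μT

On the axis of a circular loop, B = μ₀IR² / [2(R²+z²)^(3/2)].
R² + z² = (0.0126)² + (0.0266)² = 0.0008663 m², and (R²+z²)^(3/2) = 2.55×10⁻⁵ m³.
B = (4π×10⁻⁷ × 3.28 × 0.0001588) / (2 × 2.55×10⁻⁵) = 1.28×10⁻⁵ T.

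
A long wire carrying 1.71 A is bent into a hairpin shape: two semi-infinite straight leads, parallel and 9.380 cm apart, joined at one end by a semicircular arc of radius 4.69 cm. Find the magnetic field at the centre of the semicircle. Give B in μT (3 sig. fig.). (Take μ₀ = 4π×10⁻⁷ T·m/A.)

The semicircular arc contributes B_arc = μ₀I·π/(4πR) = μ₀I/(4R) = 1.15×10⁻⁵ T.
Each semi-infinite lead is at perpendicular distance R = 0.0469 m from the centre, with the perpendicular foot at its near end, so it contributes μ₀I/(4πR); both point the same way, together 7.29×10⁻⁶ T.
Arc and leads all point the same direction: B = 1.15×10⁻⁵ + 7.29×10⁻⁶ = 1.87×10⁻⁵ T.

B ≈ 18.7 μT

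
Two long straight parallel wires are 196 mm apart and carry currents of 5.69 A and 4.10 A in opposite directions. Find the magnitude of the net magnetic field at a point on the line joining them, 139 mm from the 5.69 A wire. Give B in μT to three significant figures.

Each long wire gives B = μ₀I/(2πd). Distances are d₁ = 0.139 m and d₂ = 0.057 m.
B₁ = 8.19×10⁻⁶ T, B₂ = 1.44×10⁻⁵ T.
Between antiparallel currents both contributions point the same way, so they add. B = B₁ + B₂ = 8.19×10⁻⁶ + 1.44×10⁻⁵ = 2.26×10⁻⁵ T.

B ≈ 22.6 μT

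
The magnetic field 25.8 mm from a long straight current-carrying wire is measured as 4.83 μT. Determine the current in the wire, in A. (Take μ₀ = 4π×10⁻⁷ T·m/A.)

I ≈ 0.623 A

For a long straight wire B = μ₀I/(2πd), so I = 2πdB/μ₀.
I = 2π × 0.0258 × 4.83×10⁻⁶ / (4π×10⁻⁷) = 0.623 A.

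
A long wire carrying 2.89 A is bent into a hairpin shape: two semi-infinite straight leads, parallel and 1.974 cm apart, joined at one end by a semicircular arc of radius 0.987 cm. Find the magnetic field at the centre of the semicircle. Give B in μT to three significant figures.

The semicircular arc contributes B_arc = μ₀I·π/(4πR) = μ₀I/(4R) = 9.20×10⁻⁵ T.
Each semi-infinite lead is at perpendicular distance R = 0.00987 m from the centre, with the perpendicular foot at its near end, so it contributes μ₀I/(4πR); both point the same way, together 5.86×10⁻⁵ T.
Arc and leads all point the same direction: B = 9.20×10⁻⁵ + 5.86×10⁻⁵ = 1.51×10⁻⁴ T.

B ≈ 151 μT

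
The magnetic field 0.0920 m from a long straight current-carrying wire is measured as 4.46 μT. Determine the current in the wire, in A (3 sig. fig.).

I ≈ 2.05 A

For a long straight wire B = μ₀I/(2πd), so I = 2πdB/μ₀.
I = 2π × 0.092 × 4.46×10⁻⁶ / (4π×10⁻⁷) = 2.05 A.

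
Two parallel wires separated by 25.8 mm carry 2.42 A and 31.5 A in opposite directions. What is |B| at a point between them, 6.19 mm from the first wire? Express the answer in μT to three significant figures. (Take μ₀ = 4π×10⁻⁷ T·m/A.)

Each long wire gives B = μ₀I/(2πd). Distances are d₁ = 0.00619 m and d₂ = 0.01961 m.
B₁ = 7.82×10⁻⁵ T, B₂ = 3.21×10⁻⁴ T.
Between antiparallel currents both contributions point the same way, so they add. B = B₁ + B₂ = 7.82×10⁻⁵ + 3.21×10⁻⁴ = 3.99×10⁻⁴ T.

B ≈ 399 μT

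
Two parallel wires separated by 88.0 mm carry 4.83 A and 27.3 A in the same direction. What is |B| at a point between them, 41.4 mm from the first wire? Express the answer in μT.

Each long wire gives B = μ₀I/(2πd). Distances are d₁ = 0.0414 m and d₂ = 0.0466 m.
B₁ = 2.33×10⁻⁵ T, B₂ = 1.17×10⁻⁴ T.
Between parallel currents the two contributions point in opposite directions, so they subtract. B = |B₁ − B₂| = |2.33×10⁻⁵ − 1.17×10⁻⁴| = 9.38×10⁻⁵ T.

B ≈ 93.8 μT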